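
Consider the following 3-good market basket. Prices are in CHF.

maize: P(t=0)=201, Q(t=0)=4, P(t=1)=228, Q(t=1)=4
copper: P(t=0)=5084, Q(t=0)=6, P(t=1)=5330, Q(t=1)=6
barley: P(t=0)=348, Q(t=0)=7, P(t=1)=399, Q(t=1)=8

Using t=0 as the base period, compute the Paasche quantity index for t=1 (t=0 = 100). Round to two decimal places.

Paasche quantity index uses current-period prices as weights.
ΣP(t=1)·Q(t=1) = 228×4 + 5330×6 + 399×8 = 912 + 31980 + 3192 = 36084
ΣP(t=1)·Q(t=0) = 228×4 + 5330×6 + 399×7 = 912 + 31980 + 2793 = 35685
Index = 36084 / 35685 × 100 = 101.1181

101.12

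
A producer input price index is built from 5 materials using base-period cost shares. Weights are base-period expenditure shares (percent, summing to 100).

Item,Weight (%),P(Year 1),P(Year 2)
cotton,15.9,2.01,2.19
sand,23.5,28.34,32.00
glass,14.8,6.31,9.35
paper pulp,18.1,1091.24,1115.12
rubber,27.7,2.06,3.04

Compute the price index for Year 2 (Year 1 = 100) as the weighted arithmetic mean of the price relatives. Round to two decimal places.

125.16

cotton: 15.9 × (2.19/2.01) = 15.9 × 1.089552 = 17.3239
sand: 23.5 × (32.00/28.34) = 23.5 × 1.129146 = 26.5349
glass: 14.8 × (9.35/6.31) = 14.8 × 1.481775 = 21.9303
paper pulp: 18.1 × (1115.12/1091.24) = 18.1 × 1.021883 = 18.4961
rubber: 27.7 × (3.04/2.06) = 27.7 × 1.475728 = 40.8777
Index = Σ wᵢ·(p₁ᵢ/p₀ᵢ) = 17.3239 + 26.5349 + 21.9303 + 18.4961 + 40.8777 = 125.1628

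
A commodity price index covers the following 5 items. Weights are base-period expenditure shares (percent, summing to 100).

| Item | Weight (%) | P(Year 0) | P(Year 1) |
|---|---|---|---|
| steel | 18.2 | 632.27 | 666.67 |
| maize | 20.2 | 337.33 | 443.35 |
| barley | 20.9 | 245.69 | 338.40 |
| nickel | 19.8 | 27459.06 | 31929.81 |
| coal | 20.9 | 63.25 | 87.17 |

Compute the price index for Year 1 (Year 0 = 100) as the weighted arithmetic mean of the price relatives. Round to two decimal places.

126.35

steel: 18.2 × (666.67/632.27) = 18.2 × 1.054407 = 19.1902
maize: 20.2 × (443.35/337.33) = 20.2 × 1.314292 = 26.5487
barley: 20.9 × (338.40/245.69) = 20.9 × 1.377345 = 28.7865
nickel: 19.8 × (31929.81/27459.06) = 19.8 × 1.162815 = 23.0237
coal: 20.9 × (87.17/63.25) = 20.9 × 1.378182 = 28.8040
Index = Σ wᵢ·(p₁ᵢ/p₀ᵢ) = 19.1902 + 26.5487 + 28.7865 + 23.0237 + 28.8040 = 126.3532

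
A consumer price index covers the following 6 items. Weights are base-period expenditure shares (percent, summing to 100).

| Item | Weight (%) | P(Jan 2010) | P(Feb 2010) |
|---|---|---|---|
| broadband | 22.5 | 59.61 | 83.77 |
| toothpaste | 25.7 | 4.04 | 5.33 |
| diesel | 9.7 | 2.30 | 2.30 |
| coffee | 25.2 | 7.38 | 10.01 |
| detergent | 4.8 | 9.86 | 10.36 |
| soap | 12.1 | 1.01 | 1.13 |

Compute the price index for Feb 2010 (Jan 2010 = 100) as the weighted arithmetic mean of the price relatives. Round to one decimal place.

128.0

broadband: 22.5 × (83.77/59.61) = 22.5 × 1.405301 = 31.6193
toothpaste: 25.7 × (5.33/4.04) = 25.7 × 1.319307 = 33.9062
diesel: 9.7 × (2.30/2.30) = 9.7 × 1.000000 = 9.7000
coffee: 25.2 × (10.01/7.38) = 25.2 × 1.356369 = 34.1805
detergent: 4.8 × (10.36/9.86) = 4.8 × 1.050710 = 5.0434
soap: 12.1 × (1.13/1.01) = 12.1 × 1.118812 = 13.5376
Index = Σ wᵢ·(p₁ᵢ/p₀ᵢ) = 31.6193 + 33.9062 + 9.7000 + 34.1805 + 5.0434 + 13.5376 = 127.9870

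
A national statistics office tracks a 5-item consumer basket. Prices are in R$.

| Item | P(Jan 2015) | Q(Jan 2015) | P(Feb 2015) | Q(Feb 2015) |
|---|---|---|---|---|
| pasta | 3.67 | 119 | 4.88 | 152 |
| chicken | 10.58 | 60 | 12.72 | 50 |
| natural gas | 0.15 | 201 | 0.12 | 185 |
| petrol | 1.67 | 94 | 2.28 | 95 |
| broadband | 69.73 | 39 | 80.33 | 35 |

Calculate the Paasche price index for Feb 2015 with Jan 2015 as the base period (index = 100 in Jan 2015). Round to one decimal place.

Paasche price index uses current-period quantities as weights.
ΣP(Feb 2015)·Q(Feb 2015) = 4.88×152 + 12.72×50 + 0.12×185 + 2.28×95 + 80.33×35 = 741.76 + 636 + 22.2 + 216.6 + 2811.55 = 4428.11
ΣP(Jan 2015)·Q(Feb 2015) = 3.67×152 + 10.58×50 + 0.15×185 + 1.67×95 + 69.73×35 = 557.84 + 529 + 27.75 + 158.65 + 2440.55 = 3713.79
Index = 4428.11 / 3713.79 × 100 = 119.2343

119.2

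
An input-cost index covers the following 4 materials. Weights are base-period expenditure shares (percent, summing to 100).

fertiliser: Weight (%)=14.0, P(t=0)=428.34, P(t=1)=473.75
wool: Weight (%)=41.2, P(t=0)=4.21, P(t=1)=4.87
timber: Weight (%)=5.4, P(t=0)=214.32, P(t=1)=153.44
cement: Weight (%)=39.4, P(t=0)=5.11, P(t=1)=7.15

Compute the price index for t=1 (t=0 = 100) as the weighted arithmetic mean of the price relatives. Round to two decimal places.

122.14

fertiliser: 14.0 × (473.75/428.34) = 14.0 × 1.106014 = 15.4842
wool: 41.2 × (4.87/4.21) = 41.2 × 1.156770 = 47.6589
timber: 5.4 × (153.44/214.32) = 5.4 × 0.715939 = 3.8661
cement: 39.4 × (7.15/5.11) = 39.4 × 1.399217 = 55.1292
Index = Σ wᵢ·(p₁ᵢ/p₀ᵢ) = 15.4842 + 47.6589 + 3.8661 + 55.1292 = 122.1383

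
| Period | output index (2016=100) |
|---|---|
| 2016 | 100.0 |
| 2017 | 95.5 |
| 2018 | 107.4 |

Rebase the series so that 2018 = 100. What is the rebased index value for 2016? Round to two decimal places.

93.11

Rebased(2016) = 100.0 / 107.4 × 100 = 93.1099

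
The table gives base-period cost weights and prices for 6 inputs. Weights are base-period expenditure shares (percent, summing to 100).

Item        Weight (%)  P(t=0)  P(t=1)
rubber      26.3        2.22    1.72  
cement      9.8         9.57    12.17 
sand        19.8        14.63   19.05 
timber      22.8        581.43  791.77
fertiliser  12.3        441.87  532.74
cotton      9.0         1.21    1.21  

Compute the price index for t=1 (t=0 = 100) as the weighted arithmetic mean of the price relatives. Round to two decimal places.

rubber: 26.3 × (1.72/2.22) = 26.3 × 0.774775 = 20.3766
cement: 9.8 × (12.17/9.57) = 9.8 × 1.271682 = 12.4625
sand: 19.8 × (19.05/14.63) = 19.8 × 1.302119 = 25.7820
timber: 22.8 × (791.77/581.43) = 22.8 × 1.361763 = 31.0482
fertiliser: 12.3 × (532.74/441.87) = 12.3 × 1.205649 = 14.8295
cotton: 9.0 × (1.21/1.21) = 9.0 × 1.000000 = 9.0000
Index = Σ wᵢ·(p₁ᵢ/p₀ᵢ) = 20.3766 + 12.4625 + 25.7820 + 31.0482 + 14.8295 + 9.0000 = 113.4987

113.50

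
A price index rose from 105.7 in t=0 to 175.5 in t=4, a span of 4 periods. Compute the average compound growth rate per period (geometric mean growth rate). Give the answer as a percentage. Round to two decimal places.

Growth factor = (175.5/105.7)^(1/4) = (1.660360)^(1/4) = 1.135143
Growth rate = 1.135143 − 1 = 0.135143 = 13.5143%

13.51%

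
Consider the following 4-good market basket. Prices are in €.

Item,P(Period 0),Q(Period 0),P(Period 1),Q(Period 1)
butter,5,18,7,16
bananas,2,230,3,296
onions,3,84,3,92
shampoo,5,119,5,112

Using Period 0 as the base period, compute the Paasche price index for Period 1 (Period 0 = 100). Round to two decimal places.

121.75

Paasche price index uses current-period quantities as weights.
ΣP(Period 1)·Q(Period 1) = 7×16 + 3×296 + 3×92 + 5×112 = 112 + 888 + 276 + 560 = 1836
ΣP(Period 0)·Q(Period 1) = 5×16 + 2×296 + 3×92 + 5×112 = 80 + 592 + 276 + 560 = 1508
Index = 1836 / 1508 × 100 = 121.7507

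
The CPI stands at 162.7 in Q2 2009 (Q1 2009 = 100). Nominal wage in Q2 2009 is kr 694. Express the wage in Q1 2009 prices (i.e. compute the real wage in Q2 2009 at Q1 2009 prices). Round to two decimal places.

Real = Nominal ÷ (Index/100) = 694 ÷ (162.7/100)
     = 694 ÷ 1.627 = 426.5519

426.55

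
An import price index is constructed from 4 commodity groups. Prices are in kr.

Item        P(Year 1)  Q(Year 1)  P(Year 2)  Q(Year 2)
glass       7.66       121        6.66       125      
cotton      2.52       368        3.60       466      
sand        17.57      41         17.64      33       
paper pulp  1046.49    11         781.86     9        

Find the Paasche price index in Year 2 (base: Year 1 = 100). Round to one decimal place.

83.5

Paasche price index uses current-period quantities as weights.
ΣP(Year 2)·Q(Year 2) = 6.66×125 + 3.60×466 + 17.64×33 + 781.86×9 = 832.5 + 1677.6 + 582.12 + 7036.74 = 10128.96
ΣP(Year 1)·Q(Year 2) = 7.66×125 + 2.52×466 + 17.57×33 + 1046.49×9 = 957.5 + 1174.32 + 579.81 + 9418.41 = 12130.04
Index = 10128.96 / 12130.04 × 100 = 83.5031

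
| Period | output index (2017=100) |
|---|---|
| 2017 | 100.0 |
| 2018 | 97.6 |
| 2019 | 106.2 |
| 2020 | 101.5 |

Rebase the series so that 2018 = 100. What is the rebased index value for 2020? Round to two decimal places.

Rebased(2020) = 101.5 / 97.6 × 100 = 103.9959

104.00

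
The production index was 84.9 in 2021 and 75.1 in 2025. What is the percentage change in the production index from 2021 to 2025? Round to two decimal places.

-11.54%

Change = (75.1 − 84.9) / 84.9 × 100
       = -9.8 / 84.9 × 100 = -11.5430%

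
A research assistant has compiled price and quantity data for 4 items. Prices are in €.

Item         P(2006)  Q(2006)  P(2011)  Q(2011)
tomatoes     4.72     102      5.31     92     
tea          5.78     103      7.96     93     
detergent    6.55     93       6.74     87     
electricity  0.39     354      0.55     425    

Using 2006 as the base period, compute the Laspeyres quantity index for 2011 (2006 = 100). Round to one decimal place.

Laspeyres quantity index uses base-period prices as weights.
ΣP(2006)·Q(2011) = 4.72×92 + 5.78×93 + 6.55×87 + 0.39×425 = 434.24 + 537.54 + 569.85 + 165.75 = 1707.38
ΣP(2006)·Q(2006) = 4.72×102 + 5.78×103 + 6.55×93 + 0.39×354 = 481.44 + 595.34 + 609.15 + 138.06 = 1823.99
Index = 1707.38 / 1823.99 × 100 = 93.6069

93.6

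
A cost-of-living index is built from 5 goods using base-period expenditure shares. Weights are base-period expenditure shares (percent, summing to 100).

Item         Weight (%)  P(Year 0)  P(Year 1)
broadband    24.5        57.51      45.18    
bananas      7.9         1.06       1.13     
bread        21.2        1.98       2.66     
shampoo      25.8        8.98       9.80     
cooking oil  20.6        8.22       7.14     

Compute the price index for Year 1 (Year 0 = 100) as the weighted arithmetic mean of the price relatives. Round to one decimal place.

broadband: 24.5 × (45.18/57.51) = 24.5 × 0.785603 = 19.2473
bananas: 7.9 × (1.13/1.06) = 7.9 × 1.066038 = 8.4217
bread: 21.2 × (2.66/1.98) = 21.2 × 1.343434 = 28.4808
shampoo: 25.8 × (9.80/8.98) = 25.8 × 1.091314 = 28.1559
cooking oil: 20.6 × (7.14/8.22) = 20.6 × 0.868613 = 17.8934
Index = Σ wᵢ·(p₁ᵢ/p₀ᵢ) = 19.2473 + 8.4217 + 28.4808 + 28.1559 + 17.8934 = 102.1991

102.2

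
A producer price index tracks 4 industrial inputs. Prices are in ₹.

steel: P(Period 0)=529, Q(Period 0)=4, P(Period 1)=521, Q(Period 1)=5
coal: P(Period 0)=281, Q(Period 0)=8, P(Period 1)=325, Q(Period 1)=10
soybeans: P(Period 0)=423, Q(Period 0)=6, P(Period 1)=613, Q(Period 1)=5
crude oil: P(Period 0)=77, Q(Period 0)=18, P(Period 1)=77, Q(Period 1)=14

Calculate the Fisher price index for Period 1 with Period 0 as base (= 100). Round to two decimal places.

Laspeyres component (base-period weights):
ΣP(Period 1)Q(Period 0) = 521×4 + 325×8 + 613×6 + 77×18 = 2084 + 2600 + 3678 + 1386 = 9748
ΣP(Period 0)Q(Period 0) = 529×4 + 281×8 + 423×6 + 77×18 = 2116 + 2248 + 2538 + 1386 = 8288
L = 9748 / 8288 × 100 = 117.6158
Paasche component (current-period weights):
ΣP(Period 1)Q(Period 1) = 521×5 + 325×10 + 613×5 + 77×14 = 2605 + 3250 + 3065 + 1078 = 9998
ΣP(Period 0)Q(Period 1) = 529×5 + 281×10 + 423×5 + 77×14 = 2645 + 2810 + 2115 + 1078 = 8648
P = 9998 / 8648 × 100 = 115.6105
Fisher = √(L × P) = √(117.6158 × 115.6105) = 116.6089

116.61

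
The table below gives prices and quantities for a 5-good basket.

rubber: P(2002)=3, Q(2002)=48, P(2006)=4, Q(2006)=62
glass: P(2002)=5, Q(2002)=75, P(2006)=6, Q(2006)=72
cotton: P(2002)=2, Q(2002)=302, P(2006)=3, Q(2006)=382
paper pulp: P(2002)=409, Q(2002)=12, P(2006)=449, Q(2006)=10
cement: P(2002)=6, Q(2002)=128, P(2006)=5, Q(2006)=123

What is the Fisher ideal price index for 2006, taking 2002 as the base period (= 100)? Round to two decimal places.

112.17

Laspeyres component (base-period weights):
ΣP(2006)Q(2002) = 4×48 + 6×75 + 3×302 + 449×12 + 5×128 = 192 + 450 + 906 + 5388 + 640 = 7576
ΣP(2002)Q(2002) = 3×48 + 5×75 + 2×302 + 409×12 + 6×128 = 144 + 375 + 604 + 4908 + 768 = 6799
L = 7576 / 6799 × 100 = 111.4282
Paasche component (current-period weights):
ΣP(2006)Q(2006) = 4×62 + 6×72 + 3×382 + 449×10 + 5×123 = 248 + 432 + 1146 + 4490 + 615 = 6931
ΣP(2002)Q(2006) = 3×62 + 5×72 + 2×382 + 409×10 + 6×123 = 186 + 360 + 764 + 4090 + 738 = 6138
P = 6931 / 6138 × 100 = 112.9195
Fisher = √(L × P) = √(111.4282 × 112.9195) = 112.1714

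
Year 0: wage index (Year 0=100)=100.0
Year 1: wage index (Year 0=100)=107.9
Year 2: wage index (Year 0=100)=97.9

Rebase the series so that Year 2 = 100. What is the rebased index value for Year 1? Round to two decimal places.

Rebased(Year 1) = 107.9 / 97.9 × 100 = 110.2145

110.21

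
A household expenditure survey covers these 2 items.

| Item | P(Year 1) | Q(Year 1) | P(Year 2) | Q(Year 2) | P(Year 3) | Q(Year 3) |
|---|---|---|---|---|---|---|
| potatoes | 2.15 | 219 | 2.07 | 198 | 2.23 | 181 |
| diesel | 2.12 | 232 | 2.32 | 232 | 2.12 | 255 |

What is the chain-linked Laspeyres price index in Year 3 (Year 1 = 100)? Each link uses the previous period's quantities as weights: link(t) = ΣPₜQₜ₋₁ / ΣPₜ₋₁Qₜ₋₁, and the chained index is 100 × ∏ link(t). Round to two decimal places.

Link Year 1→Year 2:
ΣP(Year 2)Q(Year 1) = 2.07×219 + 2.32×232 = 453.33 + 538.24 = 991.57
ΣP(Year 1)Q(Year 1) = 2.15×219 + 2.12×232 = 470.85 + 491.84 = 962.69
link = 991.57/962.69 = 1.029999
Link Year 2→Year 3:
ΣP(Year 3)Q(Year 2) = 2.23×198 + 2.12×232 = 441.54 + 491.84 = 933.38
ΣP(Year 2)Q(Year 2) = 2.07×198 + 2.32×232 = 409.86 + 538.24 = 948.1
link = 933.38/948.1 = 0.984474
Chained index = 100 × 1.029999 × 0.984474 = 101.4008

101.40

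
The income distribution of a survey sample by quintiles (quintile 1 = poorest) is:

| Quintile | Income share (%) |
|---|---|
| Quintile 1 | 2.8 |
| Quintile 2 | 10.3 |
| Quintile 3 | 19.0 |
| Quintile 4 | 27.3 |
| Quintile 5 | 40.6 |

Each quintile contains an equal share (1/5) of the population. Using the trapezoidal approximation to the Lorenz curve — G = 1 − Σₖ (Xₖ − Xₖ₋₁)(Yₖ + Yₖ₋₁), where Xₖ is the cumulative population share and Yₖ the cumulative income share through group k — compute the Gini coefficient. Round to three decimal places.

Cumulative income shares Yₖ: 0.0280, 0.1310, 0.3210, 0.5940, 1.0000
Σ (Xₖ−Xₖ₋₁)(Yₖ+Yₖ₋₁) = (1/5)(0.0280+0.0000) + (1/5)(0.1310+0.0280) + (1/5)(0.3210+0.1310) + (1/5)(0.5940+0.3210) + (1/5)(1.0000+0.5940)
  = 0.0056 + 0.0318 + 0.0904 + 0.1830 + 0.3188 = 0.6296
G = 1 − 0.6296 = 0.3704

0.370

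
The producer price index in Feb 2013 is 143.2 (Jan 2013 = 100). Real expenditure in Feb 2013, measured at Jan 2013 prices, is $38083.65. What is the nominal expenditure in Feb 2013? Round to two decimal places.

Nominal = Real × (Index/100) = 38083.65 × (143.2/100)
        = 38083.65 × 1.432 = 54535.7868

54535.79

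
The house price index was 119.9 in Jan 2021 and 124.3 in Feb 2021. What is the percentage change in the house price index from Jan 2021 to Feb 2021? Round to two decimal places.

3.67%

Change = (124.3 − 119.9) / 119.9 × 100
       = 4.4 / 119.9 × 100 = 3.6697%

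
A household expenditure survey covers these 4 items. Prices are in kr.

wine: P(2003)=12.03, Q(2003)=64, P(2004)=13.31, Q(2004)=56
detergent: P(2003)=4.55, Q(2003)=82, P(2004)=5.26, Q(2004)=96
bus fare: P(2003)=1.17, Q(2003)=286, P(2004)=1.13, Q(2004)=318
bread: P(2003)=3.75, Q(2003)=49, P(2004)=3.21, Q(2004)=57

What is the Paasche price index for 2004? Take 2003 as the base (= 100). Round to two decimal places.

Paasche price index uses current-period quantities as weights.
ΣP(2004)·Q(2004) = 13.31×56 + 5.26×96 + 1.13×318 + 3.21×57 = 745.36 + 504.96 + 359.34 + 182.97 = 1792.63
ΣP(2003)·Q(2004) = 12.03×56 + 4.55×96 + 1.17×318 + 3.75×57 = 673.68 + 436.8 + 372.06 + 213.75 = 1696.29
Index = 1792.63 / 1696.29 × 100 = 105.6795

105.68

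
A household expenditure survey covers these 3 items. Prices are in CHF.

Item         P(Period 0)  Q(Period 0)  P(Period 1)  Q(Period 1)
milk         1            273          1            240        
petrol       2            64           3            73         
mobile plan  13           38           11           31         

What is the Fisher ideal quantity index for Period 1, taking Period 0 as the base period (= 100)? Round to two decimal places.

Laspeyres component (base-period weights):
ΣP(Period 0)Q(Period 1) = 1×240 + 2×73 + 13×31 = 240 + 146 + 403 = 789
ΣP(Period 0)Q(Period 0) = 1×273 + 2×64 + 13×38 = 273 + 128 + 494 = 895
L = 789 / 895 × 100 = 88.1564
Paasche component (current-period weights):
ΣP(Period 1)Q(Period 1) = 1×240 + 3×73 + 11×31 = 240 + 219 + 341 = 800
ΣP(Period 1)Q(Period 0) = 1×273 + 3×64 + 11×38 = 273 + 192 + 418 = 883
P = 800 / 883 × 100 = 90.6002
Fisher = √(L × P) = √(88.1564 × 90.6002) = 89.3700

89.37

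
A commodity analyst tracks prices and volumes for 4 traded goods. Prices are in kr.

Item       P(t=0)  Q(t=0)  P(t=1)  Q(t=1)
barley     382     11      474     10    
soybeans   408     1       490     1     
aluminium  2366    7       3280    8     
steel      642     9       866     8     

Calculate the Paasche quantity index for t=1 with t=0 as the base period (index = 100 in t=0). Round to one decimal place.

Paasche quantity index uses current-period prices as weights.
ΣP(t=1)·Q(t=1) = 474×10 + 490×1 + 3280×8 + 866×8 = 4740 + 490 + 26240 + 6928 = 38398
ΣP(t=1)·Q(t=0) = 474×11 + 490×1 + 3280×7 + 866×9 = 5214 + 490 + 22960 + 7794 = 36458
Index = 38398 / 36458 × 100 = 105.3212

105.3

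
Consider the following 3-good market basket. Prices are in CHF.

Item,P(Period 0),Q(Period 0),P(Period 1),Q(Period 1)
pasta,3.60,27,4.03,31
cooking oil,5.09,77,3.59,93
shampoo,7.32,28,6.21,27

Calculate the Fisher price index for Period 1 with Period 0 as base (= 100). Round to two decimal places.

80.30

Laspeyres component (base-period weights):
ΣP(Period 1)Q(Period 0) = 4.03×27 + 3.59×77 + 6.21×28 = 108.81 + 276.43 + 173.88 = 559.12
ΣP(Period 0)Q(Period 0) = 3.60×27 + 5.09×77 + 7.32×28 = 97.2 + 391.93 + 204.96 = 694.09
L = 559.12 / 694.09 × 100 = 80.5544
Paasche component (current-period weights):
ΣP(Period 1)Q(Period 1) = 4.03×31 + 3.59×93 + 6.21×27 = 124.93 + 333.87 + 167.67 = 626.47
ΣP(Period 0)Q(Period 1) = 3.60×31 + 5.09×93 + 7.32×27 = 111.6 + 473.37 + 197.64 = 782.61
P = 626.47 / 782.61 × 100 = 80.0488
Fisher = √(L × P) = √(80.5544 × 80.0488) = 80.3012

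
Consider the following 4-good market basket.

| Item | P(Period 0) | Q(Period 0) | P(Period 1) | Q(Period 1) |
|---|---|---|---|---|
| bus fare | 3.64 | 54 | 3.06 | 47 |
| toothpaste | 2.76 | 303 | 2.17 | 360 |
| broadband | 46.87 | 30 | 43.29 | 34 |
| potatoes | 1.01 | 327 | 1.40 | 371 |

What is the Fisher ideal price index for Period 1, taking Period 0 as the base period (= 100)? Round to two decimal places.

93.11

Laspeyres component (base-period weights):
ΣP(Period 1)Q(Period 0) = 3.06×54 + 2.17×303 + 43.29×30 + 1.40×327 = 165.24 + 657.51 + 1298.7 + 457.8 = 2579.25
ΣP(Period 0)Q(Period 0) = 3.64×54 + 2.76×303 + 46.87×30 + 1.01×327 = 196.56 + 836.28 + 1406.1 + 330.27 = 2769.21
L = 2579.25 / 2769.21 × 100 = 93.1403
Paasche component (current-period weights):
ΣP(Period 1)Q(Period 1) = 3.06×47 + 2.17×360 + 43.29×34 + 1.40×371 = 143.82 + 781.2 + 1471.86 + 519.4 = 2916.28
ΣP(Period 0)Q(Period 1) = 3.64×47 + 2.76×360 + 46.87×34 + 1.01×371 = 171.08 + 993.6 + 1593.58 + 374.71 = 3132.97
P = 2916.28 / 3132.97 × 100 = 93.0836
Fisher = √(L × P) = √(93.1403 × 93.0836) = 93.1119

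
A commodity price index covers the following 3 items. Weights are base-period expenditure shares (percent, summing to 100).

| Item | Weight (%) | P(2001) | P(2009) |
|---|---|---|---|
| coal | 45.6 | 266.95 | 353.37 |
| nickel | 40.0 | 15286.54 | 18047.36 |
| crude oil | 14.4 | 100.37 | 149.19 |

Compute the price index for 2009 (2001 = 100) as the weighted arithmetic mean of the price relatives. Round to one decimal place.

129.0

coal: 45.6 × (353.37/266.95) = 45.6 × 1.323731 = 60.3621
nickel: 40.0 × (18047.36/15286.54) = 40.0 × 1.180605 = 47.2242
crude oil: 14.4 × (149.19/100.37) = 14.4 × 1.486400 = 21.4042
Index = Σ wᵢ·(p₁ᵢ/p₀ᵢ) = 60.3621 + 47.2242 + 21.4042 = 128.9905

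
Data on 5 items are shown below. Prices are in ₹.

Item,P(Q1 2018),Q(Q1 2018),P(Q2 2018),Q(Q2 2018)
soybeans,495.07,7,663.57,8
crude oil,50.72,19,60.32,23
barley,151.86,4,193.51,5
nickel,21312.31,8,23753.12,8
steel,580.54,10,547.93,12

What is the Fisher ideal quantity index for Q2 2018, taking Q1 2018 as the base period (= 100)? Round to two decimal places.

101.10

Laspeyres component (base-period weights):
ΣP(Q1 2018)Q(Q2 2018) = 495.07×8 + 50.72×23 + 151.86×5 + 21312.31×8 + 580.54×12 = 3960.56 + 1166.56 + 759.3 + 170498.48 + 6966.48 = 183351.38
ΣP(Q1 2018)Q(Q1 2018) = 495.07×7 + 50.72×19 + 151.86×4 + 21312.31×8 + 580.54×10 = 3465.49 + 963.68 + 607.44 + 170498.48 + 5805.4 = 181340.49
L = 183351.38 / 181340.49 × 100 = 101.1089
Paasche component (current-period weights):
ΣP(Q2 2018)Q(Q2 2018) = 663.57×8 + 60.32×23 + 193.51×5 + 23753.12×8 + 547.93×12 = 5308.56 + 1387.36 + 967.55 + 190024.96 + 6575.16 = 204263.59
ΣP(Q2 2018)Q(Q1 2018) = 663.57×7 + 60.32×19 + 193.51×4 + 23753.12×8 + 547.93×10 = 4644.99 + 1146.08 + 774.04 + 190024.96 + 5479.3 = 202069.37
P = 204263.59 / 202069.37 × 100 = 101.0859
Fisher = √(L × P) = √(101.1089 × 101.0859) = 101.0974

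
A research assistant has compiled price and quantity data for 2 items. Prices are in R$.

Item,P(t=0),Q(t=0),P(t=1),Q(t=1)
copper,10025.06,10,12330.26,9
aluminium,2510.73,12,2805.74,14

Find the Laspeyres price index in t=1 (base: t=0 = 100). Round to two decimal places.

Laspeyres price index uses base-period quantities as weights.
ΣP(t=1)·Q(t=0) = 12330.26×10 + 2805.74×12 = 123302.6 + 33668.88 = 156971.48
ΣP(t=0)·Q(t=0) = 10025.06×10 + 2510.73×12 = 100250.6 + 30128.76 = 130379.36
Index = 156971.48 / 130379.36 × 100 = 120.3960

120.40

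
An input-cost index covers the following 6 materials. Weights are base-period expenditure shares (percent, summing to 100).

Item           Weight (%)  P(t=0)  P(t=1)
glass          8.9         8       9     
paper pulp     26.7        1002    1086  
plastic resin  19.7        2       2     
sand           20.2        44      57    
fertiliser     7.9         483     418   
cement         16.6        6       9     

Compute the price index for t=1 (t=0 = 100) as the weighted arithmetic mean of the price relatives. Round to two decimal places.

glass: 8.9 × (9/8) = 8.9 × 1.125000 = 10.0125
paper pulp: 26.7 × (1086/1002) = 26.7 × 1.083832 = 28.9383
plastic resin: 19.7 × (2/2) = 19.7 × 1.000000 = 19.7000
sand: 20.2 × (57/44) = 20.2 × 1.295455 = 26.1682
fertiliser: 7.9 × (418/483) = 7.9 × 0.865424 = 6.8369
cement: 16.6 × (9/6) = 16.6 × 1.500000 = 24.9000
Index = Σ wᵢ·(p₁ᵢ/p₀ᵢ) = 10.0125 + 28.9383 + 19.7000 + 26.1682 + 6.8369 + 24.9000 = 116.5559

116.56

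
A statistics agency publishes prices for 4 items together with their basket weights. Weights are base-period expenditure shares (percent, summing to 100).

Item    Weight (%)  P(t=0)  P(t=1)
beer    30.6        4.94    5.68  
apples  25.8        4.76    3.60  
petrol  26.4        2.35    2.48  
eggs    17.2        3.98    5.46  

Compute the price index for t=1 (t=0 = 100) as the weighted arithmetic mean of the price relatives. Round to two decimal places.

beer: 30.6 × (5.68/4.94) = 30.6 × 1.149798 = 35.1838
apples: 25.8 × (3.60/4.76) = 25.8 × 0.756303 = 19.5126
petrol: 26.4 × (2.48/2.35) = 26.4 × 1.055319 = 27.8604
eggs: 17.2 × (5.46/3.98) = 17.2 × 1.371859 = 23.5960
Index = Σ wᵢ·(p₁ᵢ/p₀ᵢ) = 35.1838 + 19.5126 + 27.8604 + 23.5960 = 106.1528

106.15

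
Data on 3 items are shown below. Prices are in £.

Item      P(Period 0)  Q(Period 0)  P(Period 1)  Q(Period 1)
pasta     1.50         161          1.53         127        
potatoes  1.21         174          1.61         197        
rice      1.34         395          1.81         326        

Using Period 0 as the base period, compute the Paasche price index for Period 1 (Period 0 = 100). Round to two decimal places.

Paasche price index uses current-period quantities as weights.
ΣP(Period 1)·Q(Period 1) = 1.53×127 + 1.61×197 + 1.81×326 = 194.31 + 317.17 + 590.06 = 1101.54
ΣP(Period 0)·Q(Period 1) = 1.50×127 + 1.21×197 + 1.34×326 = 190.5 + 238.37 + 436.84 = 865.71
Index = 1101.54 / 865.71 × 100 = 127.2412

127.24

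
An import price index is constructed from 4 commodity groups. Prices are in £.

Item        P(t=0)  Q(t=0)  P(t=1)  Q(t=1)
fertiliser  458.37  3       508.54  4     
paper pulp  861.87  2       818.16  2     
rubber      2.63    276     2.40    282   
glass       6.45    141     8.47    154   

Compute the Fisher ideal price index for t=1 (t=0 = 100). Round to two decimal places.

106.40

Laspeyres component (base-period weights):
ΣP(t=1)Q(t=0) = 508.54×3 + 818.16×2 + 2.40×276 + 8.47×141 = 1525.62 + 1636.32 + 662.4 + 1194.27 = 5018.61
ΣP(t=0)Q(t=0) = 458.37×3 + 861.87×2 + 2.63×276 + 6.45×141 = 1375.11 + 1723.74 + 725.88 + 909.45 = 4734.18
L = 5018.61 / 4734.18 × 100 = 106.0080
Paasche component (current-period weights):
ΣP(t=1)Q(t=1) = 508.54×4 + 818.16×2 + 2.40×282 + 8.47×154 = 2034.16 + 1636.32 + 676.8 + 1304.38 = 5651.66
ΣP(t=0)Q(t=1) = 458.37×4 + 861.87×2 + 2.63×282 + 6.45×154 = 1833.48 + 1723.74 + 741.66 + 993.3 = 5292.18
P = 5651.66 / 5292.18 × 100 = 106.7927
Fisher = √(L × P) = √(106.0080 × 106.7927) = 106.3996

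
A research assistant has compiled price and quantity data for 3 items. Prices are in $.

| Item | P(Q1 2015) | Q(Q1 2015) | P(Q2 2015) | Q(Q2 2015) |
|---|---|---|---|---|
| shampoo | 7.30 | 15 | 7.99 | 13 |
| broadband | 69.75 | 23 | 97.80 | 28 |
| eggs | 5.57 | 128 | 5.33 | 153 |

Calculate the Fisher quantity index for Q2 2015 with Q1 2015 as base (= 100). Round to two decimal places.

Laspeyres component (base-period weights):
ΣP(Q1 2015)Q(Q2 2015) = 7.30×13 + 69.75×28 + 5.57×153 = 94.9 + 1953 + 852.21 = 2900.11
ΣP(Q1 2015)Q(Q1 2015) = 7.30×15 + 69.75×23 + 5.57×128 = 109.5 + 1604.25 + 712.96 = 2426.71
L = 2900.11 / 2426.71 × 100 = 119.5079
Paasche component (current-period weights):
ΣP(Q2 2015)Q(Q2 2015) = 7.99×13 + 97.80×28 + 5.33×153 = 103.87 + 2738.4 + 815.49 = 3657.76
ΣP(Q2 2015)Q(Q1 2015) = 7.99×15 + 97.80×23 + 5.33×128 = 119.85 + 2249.4 + 682.24 = 3051.49
P = 3657.76 / 3051.49 × 100 = 119.8680
Fisher = √(L × P) = √(119.5079 × 119.8680) = 119.6878

119.69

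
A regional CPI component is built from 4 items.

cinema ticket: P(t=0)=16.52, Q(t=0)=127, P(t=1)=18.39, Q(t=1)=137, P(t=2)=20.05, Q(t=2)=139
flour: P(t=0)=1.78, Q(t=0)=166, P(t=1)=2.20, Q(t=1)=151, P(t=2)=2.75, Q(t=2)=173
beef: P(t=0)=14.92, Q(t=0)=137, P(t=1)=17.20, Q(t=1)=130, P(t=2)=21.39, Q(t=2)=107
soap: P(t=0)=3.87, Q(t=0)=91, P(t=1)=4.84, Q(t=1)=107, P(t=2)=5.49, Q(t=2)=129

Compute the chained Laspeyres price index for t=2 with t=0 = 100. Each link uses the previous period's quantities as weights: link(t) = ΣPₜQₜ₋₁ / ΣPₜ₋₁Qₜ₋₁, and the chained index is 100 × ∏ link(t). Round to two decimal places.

Link t=0→t=1:
ΣP(t=1)Q(t=0) = 18.39×127 + 2.20×166 + 17.20×137 + 4.84×91 = 2335.53 + 365.2 + 2356.4 + 440.44 = 5497.57
ΣP(t=0)Q(t=0) = 16.52×127 + 1.78×166 + 14.92×137 + 3.87×91 = 2098.04 + 295.48 + 2044.04 + 352.17 = 4789.73
link = 5497.57/4789.73 = 1.147783
Link t=1→t=2:
ΣP(t=2)Q(t=1) = 20.05×137 + 2.75×151 + 21.39×130 + 5.49×107 = 2746.85 + 415.25 + 2780.7 + 587.43 = 6530.23
ΣP(t=1)Q(t=1) = 18.39×137 + 2.20×151 + 17.20×130 + 4.84×107 = 2519.43 + 332.2 + 2236 + 517.88 = 5605.51
link = 6530.23/5605.51 = 1.164966
Chained index = 100 × 1.147783 × 1.164966 = 133.7128

133.71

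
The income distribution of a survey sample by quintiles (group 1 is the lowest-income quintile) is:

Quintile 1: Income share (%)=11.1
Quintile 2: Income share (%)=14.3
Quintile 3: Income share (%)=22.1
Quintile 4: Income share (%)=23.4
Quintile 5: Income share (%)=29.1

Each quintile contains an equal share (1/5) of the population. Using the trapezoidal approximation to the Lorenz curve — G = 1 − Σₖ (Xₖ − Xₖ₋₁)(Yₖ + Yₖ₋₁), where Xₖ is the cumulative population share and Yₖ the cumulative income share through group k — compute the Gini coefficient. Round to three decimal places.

0.180

Cumulative income shares Yₖ: 0.1110, 0.2540, 0.4750, 0.7090, 1.0000
Σ (Xₖ−Xₖ₋₁)(Yₖ+Yₖ₋₁) = (1/5)(0.1110+0.0000) + (1/5)(0.2540+0.1110) + (1/5)(0.4750+0.2540) + (1/5)(0.7090+0.4750) + (1/5)(1.0000+0.7090)
  = 0.0222 + 0.0730 + 0.1458 + 0.2368 + 0.3418 = 0.8196
G = 1 − 0.8196 = 0.1804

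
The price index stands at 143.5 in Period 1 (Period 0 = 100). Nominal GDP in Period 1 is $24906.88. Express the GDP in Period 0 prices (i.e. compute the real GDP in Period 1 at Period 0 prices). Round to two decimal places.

Real = Nominal ÷ (Index/100) = 24906.88 ÷ (143.5/100)
     = 24906.88 ÷ 1.435 = 17356.7108

17356.71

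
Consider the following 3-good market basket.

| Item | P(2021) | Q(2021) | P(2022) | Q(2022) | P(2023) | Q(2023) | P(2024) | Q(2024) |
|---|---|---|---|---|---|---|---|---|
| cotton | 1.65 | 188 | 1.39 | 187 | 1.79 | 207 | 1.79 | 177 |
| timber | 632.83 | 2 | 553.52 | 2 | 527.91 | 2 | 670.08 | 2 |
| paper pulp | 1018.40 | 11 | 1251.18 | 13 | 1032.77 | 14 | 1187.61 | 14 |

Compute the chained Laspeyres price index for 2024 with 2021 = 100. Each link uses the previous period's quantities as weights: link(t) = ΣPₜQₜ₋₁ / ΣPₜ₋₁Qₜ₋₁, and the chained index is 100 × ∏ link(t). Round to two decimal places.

114.86

Link 2021→2022:
ΣP(2022)Q(2021) = 1.39×188 + 553.52×2 + 1251.18×11 = 261.32 + 1107.04 + 13762.98 = 15131.34
ΣP(2021)Q(2021) = 1.65×188 + 632.83×2 + 1018.40×11 = 310.2 + 1265.66 + 11202.4 = 12778.26
link = 15131.34/12778.26 = 1.184147
Link 2022→2023:
ΣP(2023)Q(2022) = 1.79×187 + 527.91×2 + 1032.77×13 = 334.73 + 1055.82 + 13426.01 = 14816.56
ΣP(2022)Q(2022) = 1.39×187 + 553.52×2 + 1251.18×13 = 259.93 + 1107.04 + 16265.34 = 17632.31
link = 14816.56/17632.31 = 0.840307
Link 2023→2024:
ΣP(2024)Q(2023) = 1.79×207 + 670.08×2 + 1187.61×14 = 370.53 + 1340.16 + 16626.54 = 18337.23
ΣP(2023)Q(2023) = 1.79×207 + 527.91×2 + 1032.77×14 = 370.53 + 1055.82 + 14458.78 = 15885.13
link = 18337.23/15885.13 = 1.154364
Chained index = 100 × 1.184147 × 0.840307 × 1.154364 = 114.8648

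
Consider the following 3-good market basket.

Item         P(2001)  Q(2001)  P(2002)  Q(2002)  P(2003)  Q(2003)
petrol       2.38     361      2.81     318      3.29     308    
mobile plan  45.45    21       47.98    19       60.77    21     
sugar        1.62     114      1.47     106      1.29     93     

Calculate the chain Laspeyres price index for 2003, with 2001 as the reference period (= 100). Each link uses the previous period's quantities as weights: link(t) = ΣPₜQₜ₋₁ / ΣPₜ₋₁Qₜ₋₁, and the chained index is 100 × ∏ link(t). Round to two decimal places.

130.61

Link 2001→2002:
ΣP(2002)Q(2001) = 2.81×361 + 47.98×21 + 1.47×114 = 1014.41 + 1007.58 + 167.58 = 2189.57
ΣP(2001)Q(2001) = 2.38×361 + 45.45×21 + 1.62×114 = 859.18 + 954.45 + 184.68 = 1998.31
link = 2189.57/1998.31 = 1.095711
Link 2002→2003:
ΣP(2003)Q(2002) = 3.29×318 + 60.77×19 + 1.29×106 = 1046.22 + 1154.63 + 136.74 = 2337.59
ΣP(2002)Q(2002) = 2.81×318 + 47.98×19 + 1.47×106 = 893.58 + 911.62 + 155.82 = 1961.02
link = 2337.59/1961.02 = 1.192028
Chained index = 100 × 1.095711 × 1.192028 = 130.6118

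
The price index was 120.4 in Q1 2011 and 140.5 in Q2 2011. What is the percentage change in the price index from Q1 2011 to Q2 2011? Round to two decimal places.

Change = (140.5 − 120.4) / 120.4 × 100
       = 20.1 / 120.4 × 100 = 16.6944%

16.69%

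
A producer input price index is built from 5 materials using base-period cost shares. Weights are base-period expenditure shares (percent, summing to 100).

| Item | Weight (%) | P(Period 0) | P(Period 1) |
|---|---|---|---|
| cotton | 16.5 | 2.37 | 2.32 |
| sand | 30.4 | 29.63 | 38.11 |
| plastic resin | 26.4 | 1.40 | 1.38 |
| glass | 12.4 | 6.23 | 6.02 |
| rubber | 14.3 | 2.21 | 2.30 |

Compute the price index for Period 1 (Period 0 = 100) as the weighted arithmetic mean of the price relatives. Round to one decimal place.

cotton: 16.5 × (2.32/2.37) = 16.5 × 0.978903 = 16.1519
sand: 30.4 × (38.11/29.63) = 30.4 × 1.286196 = 39.1004
plastic resin: 26.4 × (1.38/1.40) = 26.4 × 0.985714 = 26.0229
glass: 12.4 × (6.02/6.23) = 12.4 × 0.966292 = 11.9820
rubber: 14.3 × (2.30/2.21) = 14.3 × 1.040724 = 14.8824
Index = Σ wᵢ·(p₁ᵢ/p₀ᵢ) = 16.1519 + 39.1004 + 26.0229 + 11.9820 + 14.8824 = 108.1395

108.1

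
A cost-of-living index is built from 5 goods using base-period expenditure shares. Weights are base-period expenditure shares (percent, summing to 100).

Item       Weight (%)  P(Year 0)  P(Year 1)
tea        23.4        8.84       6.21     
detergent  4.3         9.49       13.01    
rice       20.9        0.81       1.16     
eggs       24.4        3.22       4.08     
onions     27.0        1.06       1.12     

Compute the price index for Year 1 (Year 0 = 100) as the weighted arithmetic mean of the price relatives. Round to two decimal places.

tea: 23.4 × (6.21/8.84) = 23.4 × 0.702489 = 16.4382
detergent: 4.3 × (13.01/9.49) = 4.3 × 1.370917 = 5.8949
rice: 20.9 × (1.16/0.81) = 20.9 × 1.432099 = 29.9309
eggs: 24.4 × (4.08/3.22) = 24.4 × 1.267081 = 30.9168
onions: 27.0 × (1.12/1.06) = 27.0 × 1.056604 = 28.5283
Index = Σ wᵢ·(p₁ᵢ/p₀ᵢ) = 16.4382 + 5.8949 + 29.9309 + 30.9168 + 28.5283 = 111.7091

111.71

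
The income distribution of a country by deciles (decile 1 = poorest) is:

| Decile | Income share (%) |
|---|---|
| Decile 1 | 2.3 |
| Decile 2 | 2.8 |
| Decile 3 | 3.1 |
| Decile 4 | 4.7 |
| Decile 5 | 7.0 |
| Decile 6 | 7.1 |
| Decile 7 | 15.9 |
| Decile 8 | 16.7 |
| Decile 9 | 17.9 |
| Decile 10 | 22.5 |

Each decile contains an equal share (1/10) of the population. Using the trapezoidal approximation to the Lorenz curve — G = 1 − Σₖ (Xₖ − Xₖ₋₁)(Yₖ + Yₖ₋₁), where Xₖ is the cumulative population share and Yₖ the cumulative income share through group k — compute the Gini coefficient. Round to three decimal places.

Cumulative income shares Yₖ: 0.0230, 0.0510, 0.0820, 0.1290, 0.1990, 0.2700, 0.4290, 0.5960, 0.7750, 1.0000
Σ (Xₖ−Xₖ₋₁)(Yₖ+Yₖ₋₁) = (1/10)(0.0230+0.0000) + (1/10)(0.0510+0.0230) + (1/10)(0.0820+0.0510) + (1/10)(0.1290+0.0820) + (1/10)(0.1990+0.1290) + (1/10)(0.2700+0.1990) + (1/10)(0.4290+0.2700) + (1/10)(0.5960+0.4290) + (1/10)(0.7750+0.5960) + (1/10)(1.0000+0.7750)
  = 0.0023 + 0.0074 + 0.0133 + 0.0211 + 0.0328 + 0.0469 + 0.0699 + 0.1025 + 0.1371 + 0.1775 = 0.6108
G = 1 − 0.6108 = 0.3892

0.389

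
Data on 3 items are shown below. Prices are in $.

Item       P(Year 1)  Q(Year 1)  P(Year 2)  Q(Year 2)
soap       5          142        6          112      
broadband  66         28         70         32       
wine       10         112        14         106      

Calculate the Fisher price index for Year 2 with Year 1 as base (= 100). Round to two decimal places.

118.44

Laspeyres component (base-period weights):
ΣP(Year 2)Q(Year 1) = 6×142 + 70×28 + 14×112 = 852 + 1960 + 1568 = 4380
ΣP(Year 1)Q(Year 1) = 5×142 + 66×28 + 10×112 = 710 + 1848 + 1120 = 3678
L = 4380 / 3678 × 100 = 119.0865
Paasche component (current-period weights):
ΣP(Year 2)Q(Year 2) = 6×112 + 70×32 + 14×106 = 672 + 2240 + 1484 = 4396
ΣP(Year 1)Q(Year 2) = 5×112 + 66×32 + 10×106 = 560 + 2112 + 1060 = 3732
P = 4396 / 3732 × 100 = 117.7921
Fisher = √(L × P) = √(119.0865 × 117.7921) = 118.4375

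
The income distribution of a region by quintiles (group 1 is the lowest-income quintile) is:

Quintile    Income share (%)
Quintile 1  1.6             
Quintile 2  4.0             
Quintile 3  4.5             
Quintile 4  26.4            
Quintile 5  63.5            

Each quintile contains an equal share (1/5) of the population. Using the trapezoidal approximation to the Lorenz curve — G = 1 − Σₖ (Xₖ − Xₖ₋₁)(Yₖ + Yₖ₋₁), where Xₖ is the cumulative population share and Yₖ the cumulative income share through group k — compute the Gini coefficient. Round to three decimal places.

Cumulative income shares Yₖ: 0.0160, 0.0560, 0.1010, 0.3650, 1.0000
Σ (Xₖ−Xₖ₋₁)(Yₖ+Yₖ₋₁) = (1/5)(0.0160+0.0000) + (1/5)(0.0560+0.0160) + (1/5)(0.1010+0.0560) + (1/5)(0.3650+0.1010) + (1/5)(1.0000+0.3650)
  = 0.0032 + 0.0144 + 0.0314 + 0.0932 + 0.2730 = 0.4152
G = 1 − 0.4152 = 0.5848

0.585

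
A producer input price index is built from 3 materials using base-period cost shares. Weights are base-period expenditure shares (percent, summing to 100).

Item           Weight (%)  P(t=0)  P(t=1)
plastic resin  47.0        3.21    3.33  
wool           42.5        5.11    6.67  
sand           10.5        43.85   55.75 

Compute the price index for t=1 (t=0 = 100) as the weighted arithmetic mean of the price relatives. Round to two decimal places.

plastic resin: 47.0 × (3.33/3.21) = 47.0 × 1.037383 = 48.7570
wool: 42.5 × (6.67/5.11) = 42.5 × 1.305284 = 55.4746
sand: 10.5 × (55.75/43.85) = 10.5 × 1.271380 = 13.3495
Index = Σ wᵢ·(p₁ᵢ/p₀ᵢ) = 48.7570 + 55.4746 + 13.3495 = 117.5811

117.58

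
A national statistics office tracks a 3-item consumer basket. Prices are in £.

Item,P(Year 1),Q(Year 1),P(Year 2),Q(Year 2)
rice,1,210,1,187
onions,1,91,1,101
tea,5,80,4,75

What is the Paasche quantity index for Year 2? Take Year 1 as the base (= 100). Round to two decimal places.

94.69

Paasche quantity index uses current-period prices as weights.
ΣP(Year 2)·Q(Year 2) = 1×187 + 1×101 + 4×75 = 187 + 101 + 300 = 588
ΣP(Year 2)·Q(Year 1) = 1×210 + 1×91 + 4×80 = 210 + 91 + 320 = 621
Index = 588 / 621 × 100 = 94.6860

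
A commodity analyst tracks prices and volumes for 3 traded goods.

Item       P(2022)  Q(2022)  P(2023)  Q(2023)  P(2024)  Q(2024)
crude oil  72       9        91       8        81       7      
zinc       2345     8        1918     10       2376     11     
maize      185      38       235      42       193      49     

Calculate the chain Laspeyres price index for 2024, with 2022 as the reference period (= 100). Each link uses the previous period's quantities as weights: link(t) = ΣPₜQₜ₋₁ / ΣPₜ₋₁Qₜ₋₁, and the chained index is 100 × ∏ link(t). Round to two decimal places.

103.63

Link 2022→2023:
ΣP(2023)Q(2022) = 91×9 + 1918×8 + 235×38 = 819 + 15344 + 8930 = 25093
ΣP(2022)Q(2022) = 72×9 + 2345×8 + 185×38 = 648 + 18760 + 7030 = 26438
link = 25093/26438 = 0.949126
Link 2023→2024:
ΣP(2024)Q(2023) = 81×8 + 2376×10 + 193×42 = 648 + 23760 + 8106 = 32514
ΣP(2023)Q(2023) = 91×8 + 1918×10 + 235×42 = 728 + 19180 + 9870 = 29778
link = 32514/29778 = 1.091880
Chained index = 100 × 0.949126 × 1.091880 = 103.6332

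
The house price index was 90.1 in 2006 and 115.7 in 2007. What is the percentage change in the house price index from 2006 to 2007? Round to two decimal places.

Change = (115.7 − 90.1) / 90.1 × 100
       = 25.6 / 90.1 × 100 = 28.4129%

28.41%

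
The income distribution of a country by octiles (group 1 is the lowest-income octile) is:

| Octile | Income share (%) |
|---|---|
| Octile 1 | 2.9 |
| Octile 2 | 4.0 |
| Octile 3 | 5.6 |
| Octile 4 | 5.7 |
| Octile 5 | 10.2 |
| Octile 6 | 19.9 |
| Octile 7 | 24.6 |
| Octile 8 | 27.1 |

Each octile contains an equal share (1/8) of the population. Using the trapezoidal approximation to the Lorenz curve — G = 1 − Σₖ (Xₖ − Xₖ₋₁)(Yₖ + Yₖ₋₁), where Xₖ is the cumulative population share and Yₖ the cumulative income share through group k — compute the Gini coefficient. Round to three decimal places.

Cumulative income shares Yₖ: 0.0290, 0.0690, 0.1250, 0.1820, 0.2840, 0.4830, 0.7290, 1.0000
Σ (Xₖ−Xₖ₋₁)(Yₖ+Yₖ₋₁) = (1/8)(0.0290+0.0000) + (1/8)(0.0690+0.0290) + (1/8)(0.1250+0.0690) + (1/8)(0.1820+0.1250) + (1/8)(0.2840+0.1820) + (1/8)(0.4830+0.2840) + (1/8)(0.7290+0.4830) + (1/8)(1.0000+0.7290)
  = 0.0036 + 0.0123 + 0.0243 + 0.0384 + 0.0582 + 0.0959 + 0.1515 + 0.2161 = 0.6002
G = 1 − 0.6002 = 0.3998

0.400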